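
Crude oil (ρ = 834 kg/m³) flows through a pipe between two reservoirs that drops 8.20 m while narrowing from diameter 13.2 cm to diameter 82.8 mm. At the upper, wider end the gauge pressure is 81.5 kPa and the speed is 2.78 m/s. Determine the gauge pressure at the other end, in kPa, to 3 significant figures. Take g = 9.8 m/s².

By continuity, v₂ = v₁·A₁/A₂ = 2.78·(137/53.8) = 7.07 m/s.
Bernoulli: P₁ + ½ρv₁² + ρg h₁ = P₂ + ½ρv₂² + ρg h₂, so P₂ = P₁ + ½ρ(v₁² − v₂²) − ρg(h₂ − h₁).
P₂ = 81500 + ½·834·(2.78² − 7.07²) − 834·9.8·(−8.20) = 81500 + (-17600) − (-67000) = 131000 Pa.

131 kPa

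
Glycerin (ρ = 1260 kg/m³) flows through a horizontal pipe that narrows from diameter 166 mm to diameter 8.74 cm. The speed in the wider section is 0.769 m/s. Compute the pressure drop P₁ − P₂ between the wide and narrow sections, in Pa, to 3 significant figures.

By continuity, v₂ = v₁·A₁/A₂ = 0.769·(216/60.0) = 2.77 m/s.
With no height change, Bernoulli's equation is P₁ + ½ρv₁² = P₂ + ½ρv₂².
P₁ − P₂ = ½·1260·(2.77² − 0.769²) = ½·1260·7.10 = 4480 Pa.

ΔP ≈ 4480 Pa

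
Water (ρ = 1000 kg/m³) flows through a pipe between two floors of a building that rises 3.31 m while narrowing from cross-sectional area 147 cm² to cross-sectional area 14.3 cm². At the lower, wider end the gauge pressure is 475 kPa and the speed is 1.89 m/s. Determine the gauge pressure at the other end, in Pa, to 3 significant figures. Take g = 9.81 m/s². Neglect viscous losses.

P₂ = 256000 Pa

Continuity gives A₁v₁ = A₂v₂, so v₂ = (147 cm²)/(14.3 cm²) × 1.89 m/s = 19.4 m/s.
Energy conservation along the streamline gives P₂ = P₁ − ½ρ(v₂² − v₁²) − ρg(h₂ − h₁).
P₂ = 475000 + ½·1000·(1.89² − 19.4²) − 1000·9.81·(+3.31) = 475000 + (-187000) − (32500) = 256000 Pa.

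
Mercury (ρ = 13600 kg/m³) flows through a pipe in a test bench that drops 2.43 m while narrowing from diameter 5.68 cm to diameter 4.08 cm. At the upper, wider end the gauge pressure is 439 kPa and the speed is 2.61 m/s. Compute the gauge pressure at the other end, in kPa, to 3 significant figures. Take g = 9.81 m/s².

By continuity, v₂ = v₁·A₁/A₂ = 2.61·(25.3/13.1) = 5.06 m/s.
Bernoulli: P₁ + ½ρv₁² + ρg h₁ = P₂ + ½ρv₂² + ρg h₂, so P₂ = P₁ + ½ρ(v₁² − v₂²) − ρg(h₂ − h₁).
P₂ = 439000 + ½·13600·(2.61² − 5.06²) − 13600·9.81·(−2.43) = 439000 + (-128000) − (-324000) = 636000 Pa.

636 kPa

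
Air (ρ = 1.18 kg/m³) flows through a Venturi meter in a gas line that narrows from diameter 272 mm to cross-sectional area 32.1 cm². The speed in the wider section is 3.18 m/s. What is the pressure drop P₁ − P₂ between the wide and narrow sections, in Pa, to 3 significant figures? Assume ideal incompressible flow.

The volume flow rate is constant, so v₂ = (A₁/A₂)v₁ = (581/32.1)·3.18 = 57.6 m/s.
Bernoulli (h₁ = h₂): P₁ − P₂ = ½ρ(v₂² − v₁²).
P₁ − P₂ = ½·1.18·(57.6² − 3.18²) = ½·1.18·3300 = 1950 Pa.

ΔP ≈ 1950 Pa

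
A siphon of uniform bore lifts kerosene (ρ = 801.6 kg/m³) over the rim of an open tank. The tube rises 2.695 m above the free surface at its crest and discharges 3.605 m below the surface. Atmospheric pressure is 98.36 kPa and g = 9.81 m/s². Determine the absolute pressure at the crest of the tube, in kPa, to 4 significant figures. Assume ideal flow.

The outlet speed comes from Torricelli: v = √(2g·3.605) = 8.410 m/s.
The bore is uniform, so the speed at the crest is the same v. Bernoulli surface→crest: P_atm = P_top + ½ρv² + ρg·h_top.
P_top = 98360 − ½·801.6·8.410² − 801.6·9.81·2.695 = 48820 Pa.

P_top ≈ 48.82 kPa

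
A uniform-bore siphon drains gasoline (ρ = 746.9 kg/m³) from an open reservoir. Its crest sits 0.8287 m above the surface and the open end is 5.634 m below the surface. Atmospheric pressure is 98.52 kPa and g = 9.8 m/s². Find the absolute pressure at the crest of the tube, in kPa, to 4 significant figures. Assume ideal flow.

Bernoulli surface→outlet gives ½v² = g·h_out, so v = √(2·9.8·5.634) = 10.51 m/s.
Continuity keeps v the same throughout the tube; from surface to crest, P_atm + 0 = P_top + ½ρv² + ρg·h_top.
P_top = 98520 − ½·746.9·10.51² − 746.9·9.8·0.8287 = 51220 Pa.

P_top ≈ 51.22 kPa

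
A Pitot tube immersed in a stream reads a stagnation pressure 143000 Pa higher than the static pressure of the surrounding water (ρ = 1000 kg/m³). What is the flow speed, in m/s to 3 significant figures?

The dynamic pressure equals the rise in static pressure at the stagnation point: ΔP = ½ρv².
v = √(2ΔP/ρ) = √(2·143000/1000) = 16.9 m/s.

v ≈ 16.9 m/s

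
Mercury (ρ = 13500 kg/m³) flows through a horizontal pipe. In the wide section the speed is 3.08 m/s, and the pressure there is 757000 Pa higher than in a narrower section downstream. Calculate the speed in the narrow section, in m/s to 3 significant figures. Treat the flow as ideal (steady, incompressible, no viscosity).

Horizontal Bernoulli: P₁ + ½ρv₁² = P₂ + ½ρv₂², so v₂² = v₁² + 2(P₁ − P₂)/ρ.
v₂ = √(3.08² + 2·757000/13500) = √(9.49 + 112) = 11.0 m/s.

11.0 m/s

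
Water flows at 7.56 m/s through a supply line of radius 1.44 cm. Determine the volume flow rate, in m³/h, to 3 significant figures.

Q ≈ 17.7 m³/h

Q = A·v = 0.000651 m² × 7.56 m/s = 0.00492 m³/s.
Converting: 0.00492 m³/s × 3600 = 17.7 m³/h.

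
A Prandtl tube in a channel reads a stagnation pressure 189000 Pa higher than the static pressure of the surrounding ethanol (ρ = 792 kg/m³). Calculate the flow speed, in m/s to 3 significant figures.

At the stagnation point the flow is brought to rest, so Bernoulli gives P_stag − P_static = ½ρv².
v = √(2ΔP/ρ) = √(2·189000/792) = 21.8 m/s.

v ≈ 21.8 m/s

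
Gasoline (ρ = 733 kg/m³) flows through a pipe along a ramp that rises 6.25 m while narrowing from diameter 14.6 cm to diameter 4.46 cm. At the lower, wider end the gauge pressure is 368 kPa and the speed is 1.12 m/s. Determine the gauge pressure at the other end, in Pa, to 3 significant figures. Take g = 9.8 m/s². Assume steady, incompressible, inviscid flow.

271000 Pa

The volume flow rate is constant, so v₂ = (A₁/A₂)v₁ = (167/15.6)·1.12 = 12.0 m/s.
Bernoulli: P₁ + ½ρv₁² + ρg h₁ = P₂ + ½ρv₂² + ρg h₂, so P₂ = P₁ + ½ρ(v₁² − v₂²) − ρg(h₂ − h₁).
P₂ = 368000 + ½·733·(1.12² − 12.0²) − 733·9.8·(+6.25) = 368000 + (-52300) − (44900) = 271000 Pa.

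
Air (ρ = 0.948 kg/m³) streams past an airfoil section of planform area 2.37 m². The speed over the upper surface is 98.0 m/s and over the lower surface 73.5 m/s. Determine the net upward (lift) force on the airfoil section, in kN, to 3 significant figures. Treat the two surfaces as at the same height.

F ≈ 4.72 kN

The faster flow above has the lower pressure; Bernoulli (same height) gives ΔP = ½ρ(v_up² − v_low²).
ΔP = ½·0.948·(98.0² − 73.5²) = 1990 Pa.
Lift = ΔP · A = 1990 × 2.37 = 4720 N.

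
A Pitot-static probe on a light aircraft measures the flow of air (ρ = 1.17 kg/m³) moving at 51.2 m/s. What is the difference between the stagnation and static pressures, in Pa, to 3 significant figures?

The dynamic pressure equals the rise in static pressure at the stagnation point: ΔP = ½ρv².
ΔP = ½·1.17·51.2² = 1530 Pa.

1530 Pa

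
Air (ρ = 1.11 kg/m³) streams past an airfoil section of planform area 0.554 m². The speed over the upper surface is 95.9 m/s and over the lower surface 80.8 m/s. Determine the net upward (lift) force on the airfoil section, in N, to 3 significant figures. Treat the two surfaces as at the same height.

F = 820 N

The faster flow above has the lower pressure; Bernoulli (same height) gives ΔP = ½ρ(v_up² − v_low²).
ΔP = ½·1.11·(95.9² − 80.8²) = 1480 Pa.
Lift = ΔP · A = 1480 × 0.554 = 820 N.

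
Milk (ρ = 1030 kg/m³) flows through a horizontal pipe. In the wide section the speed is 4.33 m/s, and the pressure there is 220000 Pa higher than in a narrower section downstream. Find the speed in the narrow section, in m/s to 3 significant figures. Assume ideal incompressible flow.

v₂ = 21.1 m/s

Horizontal Bernoulli: P₁ + ½ρv₁² = P₂ + ½ρv₂², so v₂² = v₁² + 2(P₁ − P₂)/ρ.
v₂ = √(4.33² + 2·220000/1030) = √(18.7 + 427) = 21.1 m/s.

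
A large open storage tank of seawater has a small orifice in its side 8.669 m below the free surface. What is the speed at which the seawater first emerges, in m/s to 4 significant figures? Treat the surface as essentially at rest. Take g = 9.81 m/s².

Bernoulli from surface to hole (P equal, v_surface ≈ 0): v = √(2gh) = √(2×9.81×8.669) = 13.04 m/s.

v ≈ 13.04 m/s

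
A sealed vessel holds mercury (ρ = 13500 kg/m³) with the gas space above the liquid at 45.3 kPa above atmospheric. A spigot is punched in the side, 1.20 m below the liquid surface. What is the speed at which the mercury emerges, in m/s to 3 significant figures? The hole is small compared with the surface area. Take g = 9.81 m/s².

Take point 1 at the surface (v₁ ≈ 0) and point 2 at the hole (at atmospheric pressure). Bernoulli: P₁ + ρg h = P_atm + ½ρv₂².
With P₁ − P_atm = 45300 Pa, v₂ = √(2gh + 2ΔP/ρ) = √(2·9.81·1.20 + 2·45300/13500) = 5.50 m/s.

v ≈ 5.50 m/s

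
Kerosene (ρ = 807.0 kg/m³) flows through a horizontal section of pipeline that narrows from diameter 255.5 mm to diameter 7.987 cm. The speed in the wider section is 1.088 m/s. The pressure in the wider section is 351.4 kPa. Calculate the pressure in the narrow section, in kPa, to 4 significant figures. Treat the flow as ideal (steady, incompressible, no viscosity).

P₂ = 301.9 kPa

The volume flow rate is constant, so v₂ = (A₁/A₂)v₁ = (512.7/50.10)·1.088 = 11.13 m/s.
With no height change, Bernoulli's equation is P₁ + ½ρv₁² = P₂ + ½ρv₂².
P₂ = P₁ − ½ρ(v₂² − v₁²) = 351400 − ½·807.0·(11.13² − 1.088²) = 351400 − 49540 = 301900 Pa.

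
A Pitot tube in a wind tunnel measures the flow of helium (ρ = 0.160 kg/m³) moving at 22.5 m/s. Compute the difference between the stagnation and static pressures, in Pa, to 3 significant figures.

At the stagnation point the flow is brought to rest, so Bernoulli gives P_stag − P_static = ½ρv².
ΔP = ½·0.160·22.5² = 40.5 Pa.

ΔP ≈ 40.5 Pa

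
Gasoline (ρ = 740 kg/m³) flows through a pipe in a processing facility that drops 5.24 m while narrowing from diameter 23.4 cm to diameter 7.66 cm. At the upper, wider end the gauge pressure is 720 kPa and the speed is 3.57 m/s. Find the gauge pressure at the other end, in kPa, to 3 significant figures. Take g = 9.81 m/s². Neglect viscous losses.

By continuity, v₂ = v₁·A₁/A₂ = 3.57·(430/46.1) = 33.3 m/s.
Energy conservation along the streamline gives P₂ = P₁ − ½ρ(v₂² − v₁²) − ρg(h₂ − h₁).
P₂ = 720000 + ½·740·(3.57² − 33.3²) − 740·9.81·(−5.24) = 720000 + (-406000) − (-38000) = 352000 Pa.

P₂ ≈ 352 kPa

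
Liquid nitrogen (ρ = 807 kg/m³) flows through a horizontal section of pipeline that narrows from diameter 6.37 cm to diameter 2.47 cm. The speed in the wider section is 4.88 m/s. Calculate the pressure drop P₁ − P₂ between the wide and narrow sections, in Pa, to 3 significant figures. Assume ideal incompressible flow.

ΔP ≈ 415000 Pa

The volume flow rate is constant, so v₂ = (A₁/A₂)v₁ = (31.9/4.79)·4.88 = 32.5 m/s.
The pipe is horizontal, so Bernoulli reduces to P₁ + ½ρv₁² = P₂ + ½ρv₂².
P₁ − P₂ = ½·807·(32.5² − 4.88²) = ½·807·1030 = 415000 Pa.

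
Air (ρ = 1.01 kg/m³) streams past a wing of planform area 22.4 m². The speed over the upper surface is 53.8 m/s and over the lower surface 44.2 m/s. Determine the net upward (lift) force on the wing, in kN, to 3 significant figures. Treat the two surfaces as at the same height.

10.6 kN

With equal heights on the two surfaces, Bernoulli gives P_lower − P_upper = ½ρ(v_upper² − v_lower²).
ΔP = ½·1.01·(53.8² − 44.2²) = 475 Pa.
Lift = ΔP · A = 475 × 22.4 = 10600 N.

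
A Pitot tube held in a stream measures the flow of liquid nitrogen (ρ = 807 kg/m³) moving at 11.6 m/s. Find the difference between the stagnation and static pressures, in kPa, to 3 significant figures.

54.3 kPa

The dynamic pressure equals the rise in static pressure at the stagnation point: ΔP = ½ρv².
ΔP = ½·807·11.6² = 54300 Pa.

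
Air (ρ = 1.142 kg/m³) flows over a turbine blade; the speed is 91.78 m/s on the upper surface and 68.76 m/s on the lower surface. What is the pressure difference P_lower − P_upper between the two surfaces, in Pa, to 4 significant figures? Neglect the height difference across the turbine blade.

Bernoulli (same height): P_lower − P_upper = ½ρ(v_upper² − v_lower²).
ΔP = ½·1.142·(91.78² − 68.76²) = 2110 Pa.

ΔP ≈ 2110 Pa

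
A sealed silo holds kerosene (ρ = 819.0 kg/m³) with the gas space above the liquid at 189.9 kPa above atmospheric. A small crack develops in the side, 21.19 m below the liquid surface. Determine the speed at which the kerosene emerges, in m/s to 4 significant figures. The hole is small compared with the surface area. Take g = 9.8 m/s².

v = 29.65 m/s

Take point 1 at the surface (v₁ ≈ 0) and point 2 at the hole (at atmospheric pressure). Bernoulli: P₁ + ρg h = P_atm + ½ρv₂².
With P₁ − P_atm = 189900 Pa, v₂ = √(2gh + 2ΔP/ρ) = √(2·9.8·21.19 + 2·189900/819.0) = 29.65 m/s.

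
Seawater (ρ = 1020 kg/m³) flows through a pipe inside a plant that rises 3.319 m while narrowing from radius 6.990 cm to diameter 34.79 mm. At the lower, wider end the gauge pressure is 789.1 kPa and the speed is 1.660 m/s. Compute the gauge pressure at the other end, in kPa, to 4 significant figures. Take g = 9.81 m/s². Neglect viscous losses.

By continuity, v₂ = v₁·A₁/A₂ = 1.660·(153.5/9.506) = 26.80 m/s.
Bernoulli: P₁ + ½ρv₁² + ρg h₁ = P₂ + ½ρv₂² + ρg h₂, so P₂ = P₁ + ½ρ(v₁² − v₂²) − ρg(h₂ − h₁).
P₂ = 789100 + ½·1020·(1.660² − 26.80²) − 1020·9.81·(+3.319) = 789100 + (-365000) − (33210) = 390900 Pa.

P₂ ≈ 390.9 kPa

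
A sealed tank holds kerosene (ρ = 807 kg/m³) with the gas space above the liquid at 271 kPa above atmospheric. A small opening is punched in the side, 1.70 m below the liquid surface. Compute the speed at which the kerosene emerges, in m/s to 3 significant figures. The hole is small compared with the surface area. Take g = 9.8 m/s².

26.6 m/s

Take point 1 at the surface (v₁ ≈ 0) and point 2 at the hole (at atmospheric pressure). Bernoulli: P₁ + ρg h = P_atm + ½ρv₂².
With P₁ − P_atm = 271000 Pa, v₂ = √(2gh + 2ΔP/ρ) = √(2·9.8·1.70 + 2·271000/807) = 26.6 m/s.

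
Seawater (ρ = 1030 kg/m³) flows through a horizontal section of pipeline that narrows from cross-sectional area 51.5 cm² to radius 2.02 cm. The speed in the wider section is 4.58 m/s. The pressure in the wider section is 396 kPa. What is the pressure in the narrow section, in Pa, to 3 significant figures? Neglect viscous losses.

The volume flow rate is constant, so v₂ = (A₁/A₂)v₁ = (51.5/12.8)·4.58 = 18.4 m/s.
Bernoulli (h₁ = h₂): P₁ − P₂ = ½ρ(v₂² − v₁²).
P₂ = P₁ − ½ρ(v₂² − v₁²) = 396000 − ½·1030·(18.4² − 4.58²) = 396000 − 164000 = 232000 Pa.

P₂ ≈ 232000 Pa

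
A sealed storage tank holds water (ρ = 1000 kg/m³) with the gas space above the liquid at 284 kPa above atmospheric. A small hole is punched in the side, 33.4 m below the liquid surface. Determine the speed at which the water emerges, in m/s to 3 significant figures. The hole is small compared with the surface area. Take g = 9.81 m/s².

35.0 m/s

Take point 1 at the surface (v₁ ≈ 0) and point 2 at the hole (at atmospheric pressure). Bernoulli: P₁ + ρg h = P_atm + ½ρv₂².
With P₁ − P_atm = 284000 Pa, v₂ = √(2gh + 2ΔP/ρ) = √(2·9.81·33.4 + 2·284000/1000) = 35.0 m/s.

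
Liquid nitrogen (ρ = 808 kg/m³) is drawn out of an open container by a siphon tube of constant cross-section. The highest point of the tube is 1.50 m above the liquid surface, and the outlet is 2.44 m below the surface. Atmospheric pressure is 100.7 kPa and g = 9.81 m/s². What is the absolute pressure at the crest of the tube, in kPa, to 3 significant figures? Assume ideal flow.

69.5 kPa

From the surface to the outlet (both open to atmosphere, surface at rest): v = √(2g·h_out) = √(2·9.81·2.44) = 6.92 m/s.
The bore is uniform, so the speed at the crest is the same v. Bernoulli surface→crest: P_atm = P_top + ½ρv² + ρg·h_top.
P_top = 100700 − ½·808·6.92² − 808·9.81·1.50 = 69500 Pa.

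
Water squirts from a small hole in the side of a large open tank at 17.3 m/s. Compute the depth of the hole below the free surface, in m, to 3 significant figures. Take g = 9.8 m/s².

h = 15.3 m

Torricelli: v = √(2gh), so h = v²/(2g).
h = 17.3²/(2·9.8) = 299/19.60 = 15.3 m.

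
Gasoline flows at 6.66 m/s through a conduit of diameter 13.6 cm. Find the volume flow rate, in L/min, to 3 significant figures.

Q ≈ 5800 L/min

Q = A·v = 0.0145 m² × 6.66 m/s = 0.0967 m³/s.
Converting: 0.0967 m³/s × 60000 = 5800 L/min.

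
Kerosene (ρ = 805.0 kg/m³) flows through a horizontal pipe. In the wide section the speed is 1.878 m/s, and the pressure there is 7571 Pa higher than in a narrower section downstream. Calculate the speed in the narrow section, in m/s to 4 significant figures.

Horizontal Bernoulli: P₁ + ½ρv₁² = P₂ + ½ρv₂², so v₂² = v₁² + 2(P₁ − P₂)/ρ.
v₂ = √(1.878² + 2·7571/805.0) = √(3.527 + 18.81) = 4.726 m/s.

4.726 m/s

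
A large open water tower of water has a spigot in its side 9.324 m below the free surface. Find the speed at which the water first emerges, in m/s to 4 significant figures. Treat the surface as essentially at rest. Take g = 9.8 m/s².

v ≈ 13.52 m/s

Bernoulli from surface to hole (P equal, v_surface ≈ 0): v = √(2gh) = √(2×9.8×9.324) = 13.52 m/s.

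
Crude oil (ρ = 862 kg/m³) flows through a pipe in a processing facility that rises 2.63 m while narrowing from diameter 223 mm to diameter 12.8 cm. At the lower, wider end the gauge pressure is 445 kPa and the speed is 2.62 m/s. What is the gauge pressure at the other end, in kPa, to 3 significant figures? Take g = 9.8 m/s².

Mass conservation (A₁v₁ = A₂v₂) gives v₂ = 2.62 × 391/129 = 7.95 m/s.
Applying Bernoulli between the two ends and solving for P₂: P₂ = P₁ + ½ρ(v₁² − v₂²) − ρgΔh.
P₂ = 445000 + ½·862·(2.62² − 7.95²) − 862·9.8·(+2.63) = 445000 + (-24300) − (22200) = 398000 Pa.

P₂ ≈ 398 kPa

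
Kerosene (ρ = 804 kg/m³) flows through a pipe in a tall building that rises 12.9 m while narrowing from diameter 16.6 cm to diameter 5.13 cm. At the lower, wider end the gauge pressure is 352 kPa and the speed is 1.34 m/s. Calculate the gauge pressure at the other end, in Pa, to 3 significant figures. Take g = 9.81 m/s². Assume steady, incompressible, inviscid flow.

Mass conservation (A₁v₁ = A₂v₂) gives v₂ = 1.34 × 216/20.7 = 14.0 m/s.
Bernoulli: P₁ + ½ρv₁² + ρg h₁ = P₂ + ½ρv₂² + ρg h₂, so P₂ = P₁ + ½ρ(v₁² − v₂²) − ρg(h₂ − h₁).
P₂ = 352000 + ½·804·(1.34² − 14.0²) − 804·9.81·(+12.9) = 352000 + (-78400) − (102000) = 172000 Pa.

172000 Pa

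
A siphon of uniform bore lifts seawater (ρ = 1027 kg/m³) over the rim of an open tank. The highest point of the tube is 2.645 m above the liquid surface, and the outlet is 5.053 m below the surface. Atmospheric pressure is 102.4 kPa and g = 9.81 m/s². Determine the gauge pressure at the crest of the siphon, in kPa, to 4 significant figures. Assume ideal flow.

P_gauge = -77.56 kPa

The outlet speed comes from Torricelli: v = √(2g·5.053) = 9.957 m/s.
With constant cross-section the crest speed equals v; applying Bernoulli from the surface up to the crest, P_top = P_atm − ½ρv² − ρg·h_top.
P_top = 102400 − ½·1027·9.957² − 1027·9.81·2.645 = 24840 Pa. So P_gauge = P_top − P_atm = -77560 Pa.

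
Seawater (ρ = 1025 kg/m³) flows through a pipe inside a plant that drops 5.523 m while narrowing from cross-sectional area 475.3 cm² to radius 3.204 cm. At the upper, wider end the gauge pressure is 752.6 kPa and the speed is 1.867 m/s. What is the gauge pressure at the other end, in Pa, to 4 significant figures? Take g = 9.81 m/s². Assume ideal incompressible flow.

P₂ = 421900 Pa

By continuity, v₂ = v₁·A₁/A₂ = 1.867·(475.3/32.25) = 27.52 m/s.
Energy conservation along the streamline gives P₂ = P₁ − ½ρ(v₂² − v₁²) − ρg(h₂ − h₁).
P₂ = 752600 + ½·1025·(1.867² − 27.52²) − 1025·9.81·(−5.523) = 752600 + (-386200) − (-55540) = 421900 Pa.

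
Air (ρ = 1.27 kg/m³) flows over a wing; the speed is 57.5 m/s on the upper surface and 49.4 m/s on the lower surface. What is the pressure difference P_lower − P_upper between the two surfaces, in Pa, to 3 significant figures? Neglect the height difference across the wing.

ΔP ≈ 550 Pa

With negligible Δh, P + ½ρv² is constant, so P_low − P_up = ½ρ(v_up² − v_low²).
ΔP = ½·1.27·(57.5² − 49.4²) = 550 Pa.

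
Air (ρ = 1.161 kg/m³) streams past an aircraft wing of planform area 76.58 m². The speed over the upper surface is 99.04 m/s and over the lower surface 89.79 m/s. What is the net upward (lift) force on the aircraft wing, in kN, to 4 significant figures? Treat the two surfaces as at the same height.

F ≈ 77.65 kN

The faster flow above has the lower pressure; Bernoulli (same height) gives ΔP = ½ρ(v_up² − v_low²).
ΔP = ½·1.161·(99.04² − 89.79²) = 1014 Pa.
Lift = ΔP · A = 1014 × 76.58 = 77650 N.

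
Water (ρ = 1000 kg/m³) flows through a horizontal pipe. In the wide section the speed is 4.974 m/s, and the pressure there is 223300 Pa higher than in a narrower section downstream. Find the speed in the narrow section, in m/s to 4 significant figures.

v₂ ≈ 21.71 m/s

Horizontal Bernoulli: P₁ + ½ρv₁² = P₂ + ½ρv₂², so v₂² = v₁² + 2(P₁ − P₂)/ρ.
v₂ = √(4.974² + 2·223300/1000) = √(24.74 + 446.6) = 21.71 m/s.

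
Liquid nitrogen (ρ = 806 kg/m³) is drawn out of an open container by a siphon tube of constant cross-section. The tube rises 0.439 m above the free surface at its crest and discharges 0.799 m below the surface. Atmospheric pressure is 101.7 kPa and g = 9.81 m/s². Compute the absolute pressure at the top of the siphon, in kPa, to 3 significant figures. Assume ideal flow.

91.9 kPa

Bernoulli surface→outlet gives ½v² = g·h_out, so v = √(2·9.81·0.799) = 3.96 m/s.
Continuity keeps v the same throughout the tube; from surface to crest, P_atm + 0 = P_top + ½ρv² + ρg·h_top.
P_top = 101700 − ½·806·3.96² − 806·9.81·0.439 = 91900 Pa.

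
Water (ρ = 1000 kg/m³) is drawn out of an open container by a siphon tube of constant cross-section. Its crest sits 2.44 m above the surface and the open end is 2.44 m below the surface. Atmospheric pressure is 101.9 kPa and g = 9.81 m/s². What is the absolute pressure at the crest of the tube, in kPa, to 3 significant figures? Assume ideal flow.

The outlet speed comes from Torricelli: v = √(2g·2.44) = 6.92 m/s.
The bore is uniform, so the speed at the crest is the same v. Bernoulli surface→crest: P_atm = P_top + ½ρv² + ρg·h_top.
P_top = 101900 − ½·1000·6.92² − 1000·9.81·2.44 = 54000 Pa.

P_top ≈ 54.0 kPa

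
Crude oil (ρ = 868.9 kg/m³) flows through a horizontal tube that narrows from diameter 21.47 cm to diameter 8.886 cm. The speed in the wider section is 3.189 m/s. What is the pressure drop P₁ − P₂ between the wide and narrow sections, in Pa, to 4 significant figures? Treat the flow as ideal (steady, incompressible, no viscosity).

ΔP ≈ 146200 Pa

The volume flow rate is constant, so v₂ = (A₁/A₂)v₁ = (362.0/62.02)·3.189 = 18.62 m/s.
Along the horizontal streamline, P + ½ρv² is constant.
P₁ − P₂ = ½·868.9·(18.62² − 3.189²) = ½·868.9·336.4 = 146200 Pa.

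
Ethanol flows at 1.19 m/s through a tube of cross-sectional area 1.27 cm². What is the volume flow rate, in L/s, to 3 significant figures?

Q = A·v = 0.000127 m² × 1.19 m/s = 0.000151 m³/s.
Converting: 0.000151 m³/s × 1000 = 0.151 L/s.

Q ≈ 0.151 L/s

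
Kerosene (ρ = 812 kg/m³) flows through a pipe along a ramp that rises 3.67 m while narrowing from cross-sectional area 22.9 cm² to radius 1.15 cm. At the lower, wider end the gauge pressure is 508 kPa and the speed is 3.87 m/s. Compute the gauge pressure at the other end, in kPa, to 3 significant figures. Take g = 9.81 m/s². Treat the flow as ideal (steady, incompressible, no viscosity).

By continuity, v₂ = v₁·A₁/A₂ = 3.87·(22.9/4.15) = 21.3 m/s.
Applying Bernoulli between the two ends and solving for P₂: P₂ = P₁ + ½ρ(v₁² − v₂²) − ρgΔh.
P₂ = 508000 + ½·812·(3.87² − 21.3²) − 812·9.81·(+3.67) = 508000 + (-179000) − (29200) = 300000 Pa.

300 kPa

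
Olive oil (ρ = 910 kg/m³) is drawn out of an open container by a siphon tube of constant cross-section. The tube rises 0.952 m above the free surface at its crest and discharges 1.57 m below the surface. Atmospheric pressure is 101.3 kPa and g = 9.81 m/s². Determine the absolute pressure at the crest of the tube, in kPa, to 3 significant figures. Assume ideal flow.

Bernoulli surface→outlet gives ½v² = g·h_out, so v = √(2·9.81·1.57) = 5.55 m/s.
The bore is uniform, so the speed at the crest is the same v. Bernoulli surface→crest: P_atm = P_top + ½ρv² + ρg·h_top.
P_top = 101300 − ½·910·5.55² − 910·9.81·0.952 = 78800 Pa.

P_top ≈ 78.8 kPa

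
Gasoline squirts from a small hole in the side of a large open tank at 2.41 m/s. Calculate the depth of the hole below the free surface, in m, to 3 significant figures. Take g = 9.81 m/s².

h ≈ 0.296 m

Torricelli: v = √(2gh), so h = v²/(2g).
h = 2.41²/(2·9.81) = 5.81/19.62 = 0.296 m.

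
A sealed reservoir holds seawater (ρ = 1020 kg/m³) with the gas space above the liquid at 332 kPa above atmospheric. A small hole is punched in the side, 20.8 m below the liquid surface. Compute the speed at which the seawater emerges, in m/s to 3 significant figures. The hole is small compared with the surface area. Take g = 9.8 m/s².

v = 32.5 m/s

Take point 1 at the surface (v₁ ≈ 0) and point 2 at the hole (at atmospheric pressure). Bernoulli: P₁ + ρg h = P_atm + ½ρv₂².
With P₁ − P_atm = 332000 Pa, v₂ = √(2gh + 2ΔP/ρ) = √(2·9.8·20.8 + 2·332000/1020) = 32.5 m/s.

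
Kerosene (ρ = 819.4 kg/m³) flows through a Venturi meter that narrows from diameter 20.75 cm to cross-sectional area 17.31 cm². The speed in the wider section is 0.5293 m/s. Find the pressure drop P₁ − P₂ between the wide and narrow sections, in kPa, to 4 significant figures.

ΔP = 43.69 kPa

Mass conservation (A₁v₁ = A₂v₂) gives v₂ = 0.5293 × 338.2/17.31 = 10.34 m/s.
Along the horizontal streamline, P + ½ρv² is constant.
P₁ − P₂ = ½·819.4·(10.34² − 0.5293²) = ½·819.4·106.6 = 43690 Pa.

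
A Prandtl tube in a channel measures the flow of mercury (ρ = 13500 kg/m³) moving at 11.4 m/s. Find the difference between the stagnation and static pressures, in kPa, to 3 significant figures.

877 kPa

The dynamic pressure equals the rise in static pressure at the stagnation point: ΔP = ½ρv².
ΔP = ½·13500·11.4² = 877000 Pa.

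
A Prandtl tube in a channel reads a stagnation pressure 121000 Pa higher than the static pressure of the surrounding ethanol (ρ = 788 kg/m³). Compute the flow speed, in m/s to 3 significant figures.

At the stagnation point the flow is brought to rest, so Bernoulli gives P_stag − P_static = ½ρv².
v = √(2ΔP/ρ) = √(2·121000/788) = 17.5 m/s.

v = 17.5 m/s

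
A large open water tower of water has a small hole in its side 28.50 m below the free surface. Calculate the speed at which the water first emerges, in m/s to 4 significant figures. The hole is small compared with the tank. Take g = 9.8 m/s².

With the surface at rest and both surface and jet at atmospheric pressure, Bernoulli gives ρg h = ½ρv², so v = √(2gh) = √(2·9.8·28.50) = 23.63 m/s.

23.63 m/s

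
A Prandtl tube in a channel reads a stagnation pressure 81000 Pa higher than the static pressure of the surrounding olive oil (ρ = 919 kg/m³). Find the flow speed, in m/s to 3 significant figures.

At the stagnation point the flow is brought to rest, so Bernoulli gives P_stag − P_static = ½ρv².
v = √(2ΔP/ρ) = √(2·81000/919) = 13.3 m/s.

v = 13.3 m/s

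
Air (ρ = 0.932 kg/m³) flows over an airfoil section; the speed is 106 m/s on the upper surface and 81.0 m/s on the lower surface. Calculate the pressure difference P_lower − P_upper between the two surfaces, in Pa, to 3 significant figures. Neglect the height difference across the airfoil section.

With negligible Δh, P + ½ρv² is constant, so P_low − P_up = ½ρ(v_up² − v_low²).
ΔP = ½·0.932·(106² − 81.0²) = 2180 Pa.

ΔP ≈ 2180 Pa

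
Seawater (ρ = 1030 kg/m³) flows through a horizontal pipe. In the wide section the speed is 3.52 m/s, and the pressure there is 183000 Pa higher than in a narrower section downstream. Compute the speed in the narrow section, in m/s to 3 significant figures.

v₂ ≈ 19.2 m/s

Along the level pipe P + ½ρv² is conserved, hence v₂² = v₁² + 2(P₁ − P₂)/ρ.
v₂ = √(3.52² + 2·183000/1030) = √(12.4 + 355) = 19.2 m/s.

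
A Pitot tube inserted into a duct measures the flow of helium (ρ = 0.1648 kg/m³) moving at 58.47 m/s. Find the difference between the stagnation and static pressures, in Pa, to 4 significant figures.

ΔP = 281.7 Pa

Bernoulli between the free stream and the stagnation point: ½ρv² = P_stag − P_static.
ΔP = ½·0.1648·58.47² = 281.7 Pa.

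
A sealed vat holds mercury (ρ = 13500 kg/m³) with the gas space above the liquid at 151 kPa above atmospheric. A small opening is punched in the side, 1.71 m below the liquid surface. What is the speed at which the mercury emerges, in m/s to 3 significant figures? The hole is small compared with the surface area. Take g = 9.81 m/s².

v ≈ 7.48 m/s

Take point 1 at the surface (v₁ ≈ 0) and point 2 at the hole (at atmospheric pressure). Bernoulli: P₁ + ρg h = P_atm + ½ρv₂².
With P₁ − P_atm = 151000 Pa, v₂ = √(2gh + 2ΔP/ρ) = √(2·9.81·1.71 + 2·151000/13500) = 7.48 m/s.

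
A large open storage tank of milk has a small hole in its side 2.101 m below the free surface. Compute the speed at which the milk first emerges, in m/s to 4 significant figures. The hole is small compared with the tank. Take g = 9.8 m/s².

6.417 m/s

Torricelli's result v = √(2gh) gives v = √(2·9.8·2.101) = 6.417 m/s.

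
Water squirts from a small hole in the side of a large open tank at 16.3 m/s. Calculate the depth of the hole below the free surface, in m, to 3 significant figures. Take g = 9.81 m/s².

h ≈ 13.5 m

Torricelli: v = √(2gh), so h = v²/(2g).
h = 16.3²/(2·9.81) = 266/19.62 = 13.5 m.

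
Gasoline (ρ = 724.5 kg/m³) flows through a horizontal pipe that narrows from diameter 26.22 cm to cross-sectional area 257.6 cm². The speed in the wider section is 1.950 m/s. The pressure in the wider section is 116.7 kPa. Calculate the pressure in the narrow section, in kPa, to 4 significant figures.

Continuity gives A₁v₁ = A₂v₂, so v₂ = (540.0 cm²)/(257.6 cm²) × 1.950 m/s = 4.087 m/s.
Along the horizontal streamline, P + ½ρv² is constant.
P₂ = P₁ − ½ρ(v₂² − v₁²) = 116700 − ½·724.5·(4.087² − 1.950²) = 116700 − 4675 = 112000 Pa.

112.0 kPa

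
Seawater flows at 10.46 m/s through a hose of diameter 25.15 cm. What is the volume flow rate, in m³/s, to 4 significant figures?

Q ≈ 0.5196 m³/s

Q = A·v = 0.04968 m² × 10.46 m/s = 0.5196 m³/s.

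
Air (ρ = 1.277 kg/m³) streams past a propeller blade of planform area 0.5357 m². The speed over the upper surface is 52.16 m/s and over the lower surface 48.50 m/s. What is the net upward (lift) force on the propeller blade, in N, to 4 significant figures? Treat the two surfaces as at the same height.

The faster flow above has the lower pressure; Bernoulli (same height) gives ΔP = ½ρ(v_up² − v_low²).
ΔP = ½·1.277·(52.16² − 48.50²) = 235.2 Pa.
Lift = ΔP · A = 235.2 × 0.5357 = 126.0 N.

F = 126.0 N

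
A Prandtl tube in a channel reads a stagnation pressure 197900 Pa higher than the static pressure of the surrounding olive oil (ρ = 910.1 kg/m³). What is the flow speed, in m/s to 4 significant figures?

20.85 m/s

Bernoulli between the free stream and the stagnation point: ½ρv² = P_stag − P_static.
v = √(2ΔP/ρ) = √(2·197900/910.1) = 20.85 m/s.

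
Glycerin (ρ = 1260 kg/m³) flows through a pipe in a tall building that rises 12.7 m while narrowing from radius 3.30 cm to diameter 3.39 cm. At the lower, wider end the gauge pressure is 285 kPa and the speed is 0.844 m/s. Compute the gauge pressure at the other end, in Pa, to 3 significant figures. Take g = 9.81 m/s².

Continuity gives A₁v₁ = A₂v₂, so v₂ = (34.2 cm²)/(9.03 cm²) × 0.844 m/s = 3.20 m/s.
Energy conservation along the streamline gives P₂ = P₁ − ½ρ(v₂² − v₁²) − ρg(h₂ − h₁).
P₂ = 285000 + ½·1260·(0.844² − 3.20²) − 1260·9.81·(+12.7) = 285000 + (-6000) − (157000) = 122000 Pa.

P₂ = 122000 Pa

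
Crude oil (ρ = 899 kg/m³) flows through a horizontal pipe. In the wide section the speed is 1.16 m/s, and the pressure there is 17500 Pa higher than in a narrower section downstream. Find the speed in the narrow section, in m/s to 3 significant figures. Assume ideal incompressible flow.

6.35 m/s

With h₁ = h₂, rearranging Bernoulli gives v₂ = √(v₁² + 2ΔP/ρ).
v₂ = √(1.16² + 2·17500/899) = √(1.35 + 38.9) = 6.35 m/s.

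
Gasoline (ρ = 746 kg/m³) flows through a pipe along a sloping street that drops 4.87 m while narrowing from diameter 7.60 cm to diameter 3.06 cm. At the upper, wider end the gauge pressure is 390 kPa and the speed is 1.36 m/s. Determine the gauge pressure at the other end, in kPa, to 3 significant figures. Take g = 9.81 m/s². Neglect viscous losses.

P₂ = 400 kPa

Continuity gives A₁v₁ = A₂v₂, so v₂ = (45.4 cm²)/(7.35 cm²) × 1.36 m/s = 8.39 m/s.
Bernoulli: P₁ + ½ρv₁² + ρg h₁ = P₂ + ½ρv₂² + ρg h₂, so P₂ = P₁ + ½ρ(v₁² − v₂²) − ρg(h₂ − h₁).
P₂ = 390000 + ½·746·(1.36² − 8.39²) − 746·9.81·(−4.87) = 390000 + (-25600) − (-35600) = 400000 Pa.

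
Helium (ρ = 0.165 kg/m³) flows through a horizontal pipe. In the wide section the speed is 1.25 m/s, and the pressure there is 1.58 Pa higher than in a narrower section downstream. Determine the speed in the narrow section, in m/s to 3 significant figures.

v₂ ≈ 4.55 m/s

Horizontal Bernoulli: P₁ + ½ρv₁² = P₂ + ½ρv₂², so v₂² = v₁² + 2(P₁ − P₂)/ρ.
v₂ = √(1.25² + 2·1.58/0.165) = √(1.56 + 19.2) = 4.55 m/s.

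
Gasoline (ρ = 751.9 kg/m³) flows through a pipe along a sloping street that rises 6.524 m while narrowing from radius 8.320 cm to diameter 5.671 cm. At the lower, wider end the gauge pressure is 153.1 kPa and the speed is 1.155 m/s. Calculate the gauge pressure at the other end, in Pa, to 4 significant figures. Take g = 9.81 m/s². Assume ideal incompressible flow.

Mass conservation (A₁v₁ = A₂v₂) gives v₂ = 1.155 × 217.5/25.26 = 9.944 m/s.
Bernoulli: P₁ + ½ρv₁² + ρg h₁ = P₂ + ½ρv₂² + ρg h₂, so P₂ = P₁ + ½ρ(v₁² − v₂²) − ρg(h₂ − h₁).
P₂ = 153100 + ½·751.9·(1.155² − 9.944²) − 751.9·9.81·(+6.524) = 153100 + (-36670) − (48120) = 68300 Pa.

P₂ ≈ 68300 Pa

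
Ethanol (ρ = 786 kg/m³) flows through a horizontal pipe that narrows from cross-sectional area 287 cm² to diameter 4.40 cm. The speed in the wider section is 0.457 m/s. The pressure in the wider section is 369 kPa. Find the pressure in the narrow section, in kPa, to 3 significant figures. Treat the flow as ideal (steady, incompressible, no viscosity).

Mass conservation (A₁v₁ = A₂v₂) gives v₂ = 0.457 × 287/15.2 = 8.63 m/s.
Along the horizontal streamline, P + ½ρv² is constant.
P₂ = P₁ − ½ρ(v₂² − v₁²) = 369000 − ½·786·(8.63² − 0.457²) = 369000 − 29200 = 340000 Pa.

340 kPa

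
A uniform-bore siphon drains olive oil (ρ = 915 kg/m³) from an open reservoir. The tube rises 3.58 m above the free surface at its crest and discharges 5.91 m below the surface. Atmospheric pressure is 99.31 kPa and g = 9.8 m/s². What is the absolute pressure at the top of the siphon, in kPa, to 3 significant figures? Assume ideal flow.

14.2 kPa

The outlet speed comes from Torricelli: v = √(2g·5.91) = 10.8 m/s.
Continuity keeps v the same throughout the tube; from surface to crest, P_atm + 0 = P_top + ½ρv² + ρg·h_top.
P_top = 99310 − ½·915·10.8² − 915·9.8·3.58 = 14200 Pa.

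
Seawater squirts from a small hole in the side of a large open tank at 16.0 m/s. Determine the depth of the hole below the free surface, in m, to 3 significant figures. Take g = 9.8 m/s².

h = 13.1 m

Torricelli: v = √(2gh), so h = v²/(2g).
h = 16.0²/(2·9.8) = 256/19.60 = 13.1 m.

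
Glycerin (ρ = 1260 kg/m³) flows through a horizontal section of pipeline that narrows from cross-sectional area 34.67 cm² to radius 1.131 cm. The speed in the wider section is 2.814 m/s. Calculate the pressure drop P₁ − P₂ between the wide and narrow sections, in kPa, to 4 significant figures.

By continuity, v₂ = v₁·A₁/A₂ = 2.814·(34.67/4.019) = 24.28 m/s.
With no height change, Bernoulli's equation is P₁ + ½ρv₁² = P₂ + ½ρv₂².
P₁ − P₂ = ½·1260·(24.28² − 2.814²) = ½·1260·581.5 = 366300 Pa.

ΔP = 366.3 kPa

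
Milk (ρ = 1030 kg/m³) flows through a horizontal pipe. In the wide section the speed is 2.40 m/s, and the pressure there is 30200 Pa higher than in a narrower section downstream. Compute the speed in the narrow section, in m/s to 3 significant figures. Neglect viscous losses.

Horizontal Bernoulli: P₁ + ½ρv₁² = P₂ + ½ρv₂², so v₂² = v₁² + 2(P₁ − P₂)/ρ.
v₂ = √(2.40² + 2·30200/1030) = √(5.76 + 58.6) = 8.03 m/s.

8.03 m/s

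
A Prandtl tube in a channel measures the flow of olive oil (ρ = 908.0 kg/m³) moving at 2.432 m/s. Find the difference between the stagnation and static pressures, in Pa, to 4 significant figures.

At the stagnation point the flow is brought to rest, so Bernoulli gives P_stag − P_static = ½ρv².
ΔP = ½·908.0·2.432² = 2685 Pa.

ΔP ≈ 2685 Pa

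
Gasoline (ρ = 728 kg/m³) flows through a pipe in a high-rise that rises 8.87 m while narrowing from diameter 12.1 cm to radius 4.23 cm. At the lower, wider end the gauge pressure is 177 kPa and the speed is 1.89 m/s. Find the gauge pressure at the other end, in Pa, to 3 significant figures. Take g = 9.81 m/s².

Continuity gives A₁v₁ = A₂v₂, so v₂ = (115 cm²)/(56.2 cm²) × 1.89 m/s = 3.87 m/s.
Applying Bernoulli between the two ends and solving for P₂: P₂ = P₁ + ½ρ(v₁² − v₂²) − ρgΔh.
P₂ = 177000 + ½·728·(1.89² − 3.87²) − 728·9.81·(+8.87) = 177000 + (-4140) − (63300) = 110000 Pa.

P₂ = 110000 Pa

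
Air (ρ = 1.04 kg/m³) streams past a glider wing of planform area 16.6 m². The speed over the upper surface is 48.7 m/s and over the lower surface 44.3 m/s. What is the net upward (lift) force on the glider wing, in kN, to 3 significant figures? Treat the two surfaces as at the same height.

With equal heights on the two surfaces, Bernoulli gives P_lower − P_upper = ½ρ(v_upper² − v_lower²).
ΔP = ½·1.04·(48.7² − 44.3²) = 213 Pa.
Lift = ΔP · A = 213 × 16.6 = 3530 N.

F = 3.53 kN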